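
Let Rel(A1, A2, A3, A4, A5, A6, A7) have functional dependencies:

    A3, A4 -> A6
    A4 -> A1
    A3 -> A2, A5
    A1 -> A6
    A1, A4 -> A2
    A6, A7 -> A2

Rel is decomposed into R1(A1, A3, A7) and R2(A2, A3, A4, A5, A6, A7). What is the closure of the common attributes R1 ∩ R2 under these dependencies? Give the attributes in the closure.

R1 ∩ R2 = {A3, A7}.
A3 → A2, A5 applies, adding A2, A5
Closure: {A2, A3, A5, A7}.

A2, A3, A5, A7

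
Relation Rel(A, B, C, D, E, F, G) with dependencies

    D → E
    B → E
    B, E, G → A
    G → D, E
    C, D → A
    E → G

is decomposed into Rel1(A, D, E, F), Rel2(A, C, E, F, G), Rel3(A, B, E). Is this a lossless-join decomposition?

No

Chase test. Columns are A, B, C, D, E, F, G; row i has aⱼ where attribute j ∈ Reli, else bᵢⱼ.
Initial tableau (one row per fragment):
  row 1: a1 b12 b13 a4 a5 a6 b17
  row 2: a1 b22 a3 b24 a5 a6 a7
  row 3: a1 a2 b33 b34 a5 b36 b37
Rows 1 and 2 agree on E; apply E→G and equate their G entries.
Rows 1 and 3 agree on E; apply E→G and equate their G entries.
Rows 1 and 2 agree on G; apply G→D, E and equate their D, E entries.
Rows 1 and 3 agree on G; apply G→D, E and equate their D, E entries.
No row becomes fully distinguished — the join is lossy.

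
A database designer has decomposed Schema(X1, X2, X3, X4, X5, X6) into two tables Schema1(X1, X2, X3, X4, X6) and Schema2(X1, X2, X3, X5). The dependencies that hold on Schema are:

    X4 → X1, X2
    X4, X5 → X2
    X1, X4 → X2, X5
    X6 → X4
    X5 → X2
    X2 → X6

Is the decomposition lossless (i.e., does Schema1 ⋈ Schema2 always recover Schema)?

Yes

Common attributes: Schema1 ∩ Schema2 = {X1, X2, X3}.
Closure of {X1, X2, X3}: X2 → X6 applies, adding X6; X6 → X4 applies, adding X4; X1, X4 → X2, X5 applies, adding X5. So (X1, X2, X3)⁺ = {X1, X2, X3, X4, X5, X6}.
This closure contains every attribute of Schema1, so Schema1 ∩ Schema2 → Schema1. The join is lossless.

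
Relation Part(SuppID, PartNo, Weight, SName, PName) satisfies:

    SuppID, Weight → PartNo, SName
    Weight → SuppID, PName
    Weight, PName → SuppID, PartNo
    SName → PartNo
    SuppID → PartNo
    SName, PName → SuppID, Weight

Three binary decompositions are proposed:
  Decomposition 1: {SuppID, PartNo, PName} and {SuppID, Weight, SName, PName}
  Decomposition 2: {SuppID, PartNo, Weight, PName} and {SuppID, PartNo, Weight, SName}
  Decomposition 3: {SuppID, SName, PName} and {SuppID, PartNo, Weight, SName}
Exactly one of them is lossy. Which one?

Decomposition 1: common = {SuppID, PName}, closure = {SuppID, PartNo, PName} → lossless.
Decomposition 2: common = {SuppID, PartNo, Weight}, closure = {SuppID, PartNo, Weight, SName, PName} → lossless.
Decomposition 3: common = {SuppID, SName}, closure = {SuppID, PartNo, SName} → lossy.

Decomposition 3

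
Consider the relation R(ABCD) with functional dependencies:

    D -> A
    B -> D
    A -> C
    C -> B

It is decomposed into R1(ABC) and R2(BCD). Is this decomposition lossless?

Common attributes: R1 ∩ R2 = {BC}.
Closure of {BC}: B → D applies, adding D; D → A applies, adding A. So (BC)⁺ = {ABCD}.
This closure contains every attribute of R1, so R1 ∩ R2 → R1. The join is lossless.

Yes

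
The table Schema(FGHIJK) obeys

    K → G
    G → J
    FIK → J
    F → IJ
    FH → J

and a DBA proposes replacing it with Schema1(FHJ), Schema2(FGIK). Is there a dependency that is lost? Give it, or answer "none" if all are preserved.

G → J

Check G → J: no single fragment contains all of {GJ}, and the restricted closure of {G} across the fragments never reaches {J}.
K → G is preserved.
FIK → J is preserved.
F → IJ is preserved.
FH → J is preserved.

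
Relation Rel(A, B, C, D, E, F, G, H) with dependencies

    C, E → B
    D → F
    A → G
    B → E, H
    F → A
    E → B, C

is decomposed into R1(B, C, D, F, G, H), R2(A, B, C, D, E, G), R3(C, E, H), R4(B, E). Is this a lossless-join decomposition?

Chase test. Columns are A, B, C, D, E, F, G, H; row i has aⱼ where attribute j ∈ Ri, else bᵢⱼ.
Initial tableau (one row per fragment):
  row 1: b11 a2 a3 a4 b15 a6 a7 a8
  row 2: a1 a2 a3 a4 a5 b26 a7 b28
  row 3: b31 b32 a3 b34 a5 b36 b37 a8
  row 4: b41 a2 b43 b44 a5 b46 b47 b48
Rows 2 and 3 agree on C, E; apply C, E→B and equate their B entries.
Rows 1 and 2 agree on D; apply D→F and equate their F entries.
Rows 1 and 2 agree on B; apply B→E, H and equate their E, H entries.
Rows 1 and 4 agree on B; apply B→E, H and equate their E, H entries.
Rows 1 and 2 agree on F; apply F→A and equate their A entries.
Rows 1 and 4 agree on E; apply E→B, C and equate their B, C entries.
Row 1 is now all distinguished symbols — the join is lossless.

Yes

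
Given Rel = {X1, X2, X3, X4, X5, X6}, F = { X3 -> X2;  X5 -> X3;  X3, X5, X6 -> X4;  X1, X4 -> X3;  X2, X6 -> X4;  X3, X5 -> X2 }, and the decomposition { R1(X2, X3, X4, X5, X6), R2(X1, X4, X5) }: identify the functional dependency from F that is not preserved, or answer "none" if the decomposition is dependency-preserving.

Check X1, X4 → X3: no single fragment contains all of {X1, X3, X4}, and the restricted closure of {X1, X4} across the fragments never reaches {X3}.
X3 → X2 is preserved.
X5 → X3 is preserved.
X3, X5, X6 → X4 is preserved.
X2, X6 → X4 is preserved.
X3, X5 → X2 is preserved.

X1, X4 -> X3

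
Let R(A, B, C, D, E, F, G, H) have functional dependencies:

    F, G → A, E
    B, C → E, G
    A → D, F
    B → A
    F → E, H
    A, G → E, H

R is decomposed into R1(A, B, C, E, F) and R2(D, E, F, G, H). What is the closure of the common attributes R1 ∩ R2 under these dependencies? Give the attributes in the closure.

R1 ∩ R2 = {E, F}.
F → E, H applies, adding H
Closure: {E, F, H}.

E, F, H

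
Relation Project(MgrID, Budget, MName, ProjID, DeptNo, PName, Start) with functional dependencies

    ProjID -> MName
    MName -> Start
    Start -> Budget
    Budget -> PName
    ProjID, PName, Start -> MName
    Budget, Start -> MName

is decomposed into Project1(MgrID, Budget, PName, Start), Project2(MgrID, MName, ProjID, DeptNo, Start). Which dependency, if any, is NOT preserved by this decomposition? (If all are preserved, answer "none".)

ProjID → MName lies within Project2.
MName → Start lies within Project2.
Start → Budget lies within Project1.
Budget → PName lies within Project1.
ProjID, PName, Start → MName: restricted closure across fragments reaches MName.
Budget, Start → MName: restricted closure across fragments reaches MName.
Every dependency is enforceable on the fragments, so the decomposition is dependency-preserving.

none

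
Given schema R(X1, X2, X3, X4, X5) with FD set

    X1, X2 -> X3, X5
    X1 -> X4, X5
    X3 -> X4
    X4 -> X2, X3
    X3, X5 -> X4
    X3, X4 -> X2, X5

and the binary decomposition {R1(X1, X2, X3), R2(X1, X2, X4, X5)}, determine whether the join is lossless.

Common attributes: R1 ∩ R2 = {X1, X2}.
Closure of {X1, X2}: X1, X2 → X3, X5 applies, adding X3, X5; X1 → X4, X5 applies, adding X4. So (X1, X2)⁺ = {X1, X2, X3, X4, X5}.
This closure contains every attribute of R1, so R1 ∩ R2 → R1. The join is lossless.

Yes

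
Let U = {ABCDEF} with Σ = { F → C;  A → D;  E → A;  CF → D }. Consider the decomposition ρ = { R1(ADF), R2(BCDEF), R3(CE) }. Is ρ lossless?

Chase test. Columns are ABCDEF; row i has aⱼ where attribute j ∈ Ri, else bᵢⱼ.
Initial tableau (one row per fragment):
  row 1: a1 b12 b13 a4 b15 a6
  row 2: b21 a2 a3 a4 a5 a6
  row 3: b31 b32 a3 b34 a5 b36
Rows 1 and 2 agree on F; apply F→C and equate their C entries.
Rows 2 and 3 agree on E; apply E→A and equate their A entries.
Rows 2 and 3 agree on A; apply A→D and equate their D entries.
No row becomes fully distinguished — the join is lossy.

No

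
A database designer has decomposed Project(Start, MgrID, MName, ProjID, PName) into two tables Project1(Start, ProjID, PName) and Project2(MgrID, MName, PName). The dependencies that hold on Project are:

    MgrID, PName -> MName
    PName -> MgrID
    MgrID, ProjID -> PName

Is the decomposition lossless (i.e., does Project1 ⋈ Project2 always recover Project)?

Common attributes: Project1 ∩ Project2 = {PName}.
Closure of {PName}: PName → MgrID applies, adding MgrID; MgrID, PName → MName applies, adding MName. So (PName)⁺ = {MgrID, MName, PName}.
This closure contains every attribute of Project2, so Project1 ∩ Project2 → Project2. The join is lossless.

Yes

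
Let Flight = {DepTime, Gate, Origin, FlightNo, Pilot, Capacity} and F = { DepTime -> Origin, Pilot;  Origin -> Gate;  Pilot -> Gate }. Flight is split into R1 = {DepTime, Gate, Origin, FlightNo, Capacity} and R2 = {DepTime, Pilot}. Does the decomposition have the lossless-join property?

Yes

Common attributes: R1 ∩ R2 = {DepTime}.
Closure of {DepTime}: DepTime → Origin, Pilot applies, adding Origin, Pilot; Origin → Gate applies, adding Gate. So (DepTime)⁺ = {DepTime, Gate, Origin, Pilot}.
This closure contains every attribute of R2, so R1 ∩ R2 → R2. The join is lossless.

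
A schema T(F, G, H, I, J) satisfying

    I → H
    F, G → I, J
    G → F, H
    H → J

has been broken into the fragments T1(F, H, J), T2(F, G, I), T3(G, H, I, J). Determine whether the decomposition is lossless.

Chase test. Columns are F, G, H, I, J; row i has aⱼ where attribute j ∈ Ti, else bᵢⱼ.
Initial tableau (one row per fragment):
  row 1: a1 b12 a3 b14 a5
  row 2: a1 a2 b23 a4 b25
  row 3: b31 a2 a3 a4 a5
Rows 2 and 3 agree on I; apply I→H and equate their H entries.
Rows 2 and 3 agree on G; apply G→F, H and equate their F, H entries.
Rows 1 and 2 agree on H; apply H→J and equate their J entries.
Row 2 is now all distinguished symbols — the join is lossless.

Yes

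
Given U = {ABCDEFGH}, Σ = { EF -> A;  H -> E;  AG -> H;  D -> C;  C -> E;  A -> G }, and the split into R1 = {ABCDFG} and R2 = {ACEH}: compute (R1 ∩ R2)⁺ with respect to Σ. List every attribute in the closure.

ACEGH

R1 ∩ R2 = {AC}.
C → E applies, adding E
A → G applies, adding G
AG → H applies, adding H
Closure: {ACEGH}.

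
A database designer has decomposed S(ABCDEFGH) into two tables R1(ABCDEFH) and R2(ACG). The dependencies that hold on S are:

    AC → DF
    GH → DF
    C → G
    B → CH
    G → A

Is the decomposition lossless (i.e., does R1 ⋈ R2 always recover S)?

Yes

Common attributes: R1 ∩ R2 = {AC}.
Closure of {AC}: AC → DF applies, adding DF; C → G applies, adding G. So (AC)⁺ = {ACDFG}.
This closure contains every attribute of R2, so R1 ∩ R2 → R2. The join is lossless.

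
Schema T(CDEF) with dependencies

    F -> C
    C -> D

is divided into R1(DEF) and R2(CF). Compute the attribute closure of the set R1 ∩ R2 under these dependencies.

R1 ∩ R2 = {F}.
F → C applies, adding C
C → D applies, adding D
Closure: {CDF}.

CDF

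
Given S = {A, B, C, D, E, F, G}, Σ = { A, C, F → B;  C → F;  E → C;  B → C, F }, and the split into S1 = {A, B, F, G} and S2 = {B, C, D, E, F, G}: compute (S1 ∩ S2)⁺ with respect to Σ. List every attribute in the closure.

B, C, F, G

S1 ∩ S2 = {B, F, G}.
B → C, F applies, adding C
Closure: {B, C, F, G}.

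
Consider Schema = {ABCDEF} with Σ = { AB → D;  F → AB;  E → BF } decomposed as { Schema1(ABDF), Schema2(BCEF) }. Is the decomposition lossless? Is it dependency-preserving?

Lossless test: (BF)⁺ = {ABDF}, which contains all of one fragment — lossless.
Dependency preservation: every FD's attributes lie within a single fragment, so each can be enforced locally — preserved.

lossless and dependency-preserving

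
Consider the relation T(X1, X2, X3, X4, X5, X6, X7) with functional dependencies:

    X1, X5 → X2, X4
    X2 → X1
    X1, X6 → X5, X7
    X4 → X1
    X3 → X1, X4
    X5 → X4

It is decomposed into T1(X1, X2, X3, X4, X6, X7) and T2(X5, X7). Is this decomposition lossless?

Common attributes: T1 ∩ T2 = {X7}.
No dependency enlarges {X7}, so (X7)⁺ = {X7}.
The closure contains neither all of T1 = {X1, X2, X3, X4, X6, X7} nor all of T2 = {X5, X7}, so the common attributes are not a superkey of either fragment. The join is lossy.

No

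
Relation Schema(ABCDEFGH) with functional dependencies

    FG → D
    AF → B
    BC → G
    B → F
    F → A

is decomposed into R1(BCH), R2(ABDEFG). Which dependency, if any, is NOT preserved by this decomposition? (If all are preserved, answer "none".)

BC → G

Check BC → G: no single fragment contains all of {BCG}, and the restricted closure of {BC} across the fragments never reaches {G}.
FG → D is preserved.
AF → B is preserved.
B → F is preserved.
F → A is preserved.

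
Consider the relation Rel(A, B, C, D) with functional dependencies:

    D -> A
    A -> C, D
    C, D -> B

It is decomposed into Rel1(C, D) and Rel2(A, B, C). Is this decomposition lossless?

Common attributes: Rel1 ∩ Rel2 = {C}.
No dependency enlarges {C}, so (C)⁺ = {C}.
The closure contains neither all of Rel1 = {C, D} nor all of Rel2 = {A, B, C}, so the common attributes are not a superkey of either fragment. The join is lossy.

No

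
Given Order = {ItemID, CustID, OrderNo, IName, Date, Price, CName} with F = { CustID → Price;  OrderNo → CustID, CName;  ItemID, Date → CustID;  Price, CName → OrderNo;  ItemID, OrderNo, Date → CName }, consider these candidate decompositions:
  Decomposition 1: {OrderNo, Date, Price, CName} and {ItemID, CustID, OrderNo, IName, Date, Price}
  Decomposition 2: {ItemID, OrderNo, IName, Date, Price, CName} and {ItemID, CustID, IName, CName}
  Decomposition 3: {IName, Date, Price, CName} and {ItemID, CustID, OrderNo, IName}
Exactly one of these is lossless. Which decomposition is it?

Decomposition 1

Decomposition 1: common = {OrderNo, Date, Price}, closure = {CustID, OrderNo, Date, Price, CName} → lossless.
Decomposition 2: common = {ItemID, IName, CName}, closure = {ItemID, IName, CName} → lossy.
Decomposition 3: common = {IName}, closure = {IName} → lossy.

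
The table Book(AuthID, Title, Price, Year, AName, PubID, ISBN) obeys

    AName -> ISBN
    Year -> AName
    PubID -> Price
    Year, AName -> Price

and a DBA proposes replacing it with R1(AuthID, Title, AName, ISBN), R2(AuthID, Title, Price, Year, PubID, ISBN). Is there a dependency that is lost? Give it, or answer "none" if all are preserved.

Check Year → AName: no single fragment contains all of {Year, AName}, and the restricted closure of {Year} across the fragments never reaches {AName}.
AName → ISBN is preserved.
PubID → Price is preserved.
Year, AName → Price is preserved.

Year -> AName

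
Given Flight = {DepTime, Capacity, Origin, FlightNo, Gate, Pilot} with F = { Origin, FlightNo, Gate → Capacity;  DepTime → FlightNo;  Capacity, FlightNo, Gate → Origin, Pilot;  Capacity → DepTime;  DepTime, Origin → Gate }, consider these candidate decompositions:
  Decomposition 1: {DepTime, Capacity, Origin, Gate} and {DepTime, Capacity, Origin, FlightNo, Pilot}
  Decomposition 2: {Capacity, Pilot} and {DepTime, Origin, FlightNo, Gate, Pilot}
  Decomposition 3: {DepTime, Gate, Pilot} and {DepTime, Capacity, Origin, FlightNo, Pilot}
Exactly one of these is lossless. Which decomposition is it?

Decomposition 1

Decomposition 1: common = {DepTime, Capacity, Origin}, closure = {DepTime, Capacity, Origin, FlightNo, Gate, Pilot} → lossless.
Decomposition 2: common = {Pilot}, closure = {Pilot} → lossy.
Decomposition 3: common = {DepTime, Pilot}, closure = {DepTime, FlightNo, Pilot} → lossy.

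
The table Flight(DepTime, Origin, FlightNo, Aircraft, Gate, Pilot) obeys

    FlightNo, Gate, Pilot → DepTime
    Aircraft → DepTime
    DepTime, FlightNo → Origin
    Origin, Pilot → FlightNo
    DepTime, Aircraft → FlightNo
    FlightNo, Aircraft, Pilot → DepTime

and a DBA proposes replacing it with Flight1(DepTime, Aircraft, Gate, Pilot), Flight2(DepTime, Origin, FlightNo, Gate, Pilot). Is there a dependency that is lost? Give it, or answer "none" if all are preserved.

DepTime, Aircraft → FlightNo

Check DepTime, Aircraft → FlightNo: no single fragment contains all of {DepTime, FlightNo, Aircraft}, and the restricted closure of {DepTime, Aircraft} across the fragments never reaches {FlightNo}.
FlightNo, Gate, Pilot → DepTime is preserved.
Aircraft → DepTime is preserved.
DepTime, FlightNo → Origin is preserved.
Origin, Pilot → FlightNo is preserved.
FlightNo, Aircraft, Pilot → DepTime is preserved.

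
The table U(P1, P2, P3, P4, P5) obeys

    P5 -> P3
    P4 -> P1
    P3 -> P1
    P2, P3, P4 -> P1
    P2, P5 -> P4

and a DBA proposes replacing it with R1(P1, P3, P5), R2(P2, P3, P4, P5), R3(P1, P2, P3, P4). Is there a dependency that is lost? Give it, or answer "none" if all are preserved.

none

P5 → P3 lies within R1.
P4 → P1 lies within R3.
P3 → P1 lies within R1.
P2, P3, P4 → P1 lies within R3.
P2, P5 → P4 lies within R2.
Every dependency is enforceable on the fragments, so the decomposition is dependency-preserving.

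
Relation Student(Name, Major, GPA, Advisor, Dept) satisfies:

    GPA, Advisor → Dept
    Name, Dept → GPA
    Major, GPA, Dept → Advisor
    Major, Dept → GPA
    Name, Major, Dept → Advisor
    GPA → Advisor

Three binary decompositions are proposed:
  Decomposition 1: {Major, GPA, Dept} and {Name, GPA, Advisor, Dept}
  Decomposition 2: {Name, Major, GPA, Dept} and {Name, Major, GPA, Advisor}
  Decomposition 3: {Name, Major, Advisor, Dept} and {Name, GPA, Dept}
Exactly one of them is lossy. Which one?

Decomposition 1

Decomposition 1: common = {GPA, Dept}, closure = {GPA, Advisor, Dept} → lossy.
Decomposition 2: common = {Name, Major, GPA}, closure = {Name, Major, GPA, Advisor, Dept} → lossless.
Decomposition 3: common = {Name, Dept}, closure = {Name, GPA, Advisor, Dept} → lossless.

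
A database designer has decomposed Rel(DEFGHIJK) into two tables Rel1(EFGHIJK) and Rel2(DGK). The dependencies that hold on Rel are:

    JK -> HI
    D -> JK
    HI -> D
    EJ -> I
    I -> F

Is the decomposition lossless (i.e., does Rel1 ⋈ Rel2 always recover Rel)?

No

Common attributes: Rel1 ∩ Rel2 = {GK}.
No dependency enlarges {GK}, so (GK)⁺ = {GK}.
The closure contains neither all of Rel1 = {EFGHIJK} nor all of Rel2 = {DGK}, so the common attributes are not a superkey of either fragment. The join is lossy.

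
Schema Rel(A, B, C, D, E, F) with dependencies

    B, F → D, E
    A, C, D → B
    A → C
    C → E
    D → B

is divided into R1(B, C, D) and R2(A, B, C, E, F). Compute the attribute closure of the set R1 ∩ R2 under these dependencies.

R1 ∩ R2 = {B, C}.
C → E applies, adding E
Closure: {B, C, E}.

B, C, E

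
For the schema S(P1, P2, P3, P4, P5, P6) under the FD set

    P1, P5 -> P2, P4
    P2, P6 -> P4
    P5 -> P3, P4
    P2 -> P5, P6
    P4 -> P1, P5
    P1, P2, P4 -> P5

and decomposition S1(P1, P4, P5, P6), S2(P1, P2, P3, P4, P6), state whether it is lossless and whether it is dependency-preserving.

Lossless test: (P1, P4, P6)⁺ = {P1, P2, P3, P4, P5, P6}, which contains all of one fragment — lossless.
Dependency preservation: P1, P5 → P2, P4; P5 → P3, P4; P2 → P5, P6; P1, P2, P4 → P5 are not contained in any single fragment, but the restricted closure of each left-hand side across the fragments still reaches the right-hand side; the remaining FDs each lie inside some fragment. All dependencies are preserved.

lossless and dependency-preserving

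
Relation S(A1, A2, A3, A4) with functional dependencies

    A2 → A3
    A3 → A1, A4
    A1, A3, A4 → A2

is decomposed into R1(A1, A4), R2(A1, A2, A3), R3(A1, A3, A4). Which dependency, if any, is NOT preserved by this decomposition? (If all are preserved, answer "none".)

none

A2 → A3 lies within R2.
A3 → A1, A4 lies within R3.
A1, A3, A4 → A2: restricted closure across fragments reaches A2.
Every dependency is enforceable on the fragments, so the decomposition is dependency-preserving.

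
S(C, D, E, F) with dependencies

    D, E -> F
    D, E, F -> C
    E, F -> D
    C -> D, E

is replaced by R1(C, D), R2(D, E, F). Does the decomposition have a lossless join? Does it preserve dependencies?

lossy and not dependency-preserving

Lossless test: (D)⁺ = {D}, which is a superkey of neither fragment — lossy.
Dependency preservation: the restricted closure of {D, E, F} across the fragments never reaches {C}, so D, E, F → C cannot be enforced without a join — not preserved.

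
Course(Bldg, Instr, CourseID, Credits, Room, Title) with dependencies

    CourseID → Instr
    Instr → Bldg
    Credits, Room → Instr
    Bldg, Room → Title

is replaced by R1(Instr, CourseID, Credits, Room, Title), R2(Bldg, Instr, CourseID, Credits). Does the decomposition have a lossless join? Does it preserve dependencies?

Lossless test: (Instr, CourseID, Credits)⁺ = {Bldg, Instr, CourseID, Credits}, which contains all of one fragment — lossless.
Dependency preservation: the restricted closure of {Bldg, Room} across the fragments never reaches {Title}, so Bldg, Room → Title cannot be enforced without a join — not preserved.

lossless but not dependency-preserving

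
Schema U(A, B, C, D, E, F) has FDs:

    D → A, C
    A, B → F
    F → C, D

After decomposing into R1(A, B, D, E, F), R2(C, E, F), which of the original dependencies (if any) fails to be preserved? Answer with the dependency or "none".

Check D → A, C: no single fragment contains all of {A, C, D}, and the restricted closure of {D} across the fragments never reaches {A, C}.
A, B → F is preserved.
F → C, D is preserved.

D → A, C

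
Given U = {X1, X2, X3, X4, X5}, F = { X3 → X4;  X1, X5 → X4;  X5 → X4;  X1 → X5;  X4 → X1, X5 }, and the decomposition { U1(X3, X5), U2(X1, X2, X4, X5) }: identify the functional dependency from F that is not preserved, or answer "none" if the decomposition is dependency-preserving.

none

X3 → X4: restricted closure across fragments reaches X4.
X1, X5 → X4 lies within U2.
X5 → X4 lies within U2.
X1 → X5 lies within U2.
X4 → X1, X5 lies within U2.
Every dependency is enforceable on the fragments, so the decomposition is dependency-preserving.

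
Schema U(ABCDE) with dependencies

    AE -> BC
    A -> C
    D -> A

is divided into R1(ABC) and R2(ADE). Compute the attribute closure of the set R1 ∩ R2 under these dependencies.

R1 ∩ R2 = {A}.
A → C applies, adding C
Closure: {AC}.

AC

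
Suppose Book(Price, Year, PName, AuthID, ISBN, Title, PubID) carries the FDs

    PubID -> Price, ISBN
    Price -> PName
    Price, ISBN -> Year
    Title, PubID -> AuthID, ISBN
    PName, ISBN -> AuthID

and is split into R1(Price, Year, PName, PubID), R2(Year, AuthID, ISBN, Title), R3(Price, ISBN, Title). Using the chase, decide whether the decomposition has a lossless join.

Chase test. Columns are Price, Year, PName, AuthID, ISBN, Title, PubID; row i has aⱼ where attribute j ∈ Ri, else bᵢⱼ.
Initial tableau (one row per fragment):
  row 1: a1 a2 a3 b14 b15 b16 a7
  row 2: b21 a2 b23 a4 a5 a6 b27
  row 3: a1 b32 b33 b34 a5 a6 b37
Rows 1 and 3 agree on Price; apply Price→PName and equate their PName entries.
No row becomes fully distinguished — the join is lossy.

No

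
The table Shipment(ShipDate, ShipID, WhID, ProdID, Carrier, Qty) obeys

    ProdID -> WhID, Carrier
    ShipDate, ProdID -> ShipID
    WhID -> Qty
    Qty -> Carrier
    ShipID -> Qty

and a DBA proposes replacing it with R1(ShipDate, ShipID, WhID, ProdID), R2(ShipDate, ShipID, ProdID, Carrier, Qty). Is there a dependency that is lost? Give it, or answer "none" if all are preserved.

Check WhID → Qty: no single fragment contains all of {WhID, Qty}, and the restricted closure of {WhID} across the fragments never reaches {Qty}.
ProdID → WhID, Carrier is preserved.
ShipDate, ProdID → ShipID is preserved.
Qty → Carrier is preserved.
ShipID → Qty is preserved.

WhID -> Qty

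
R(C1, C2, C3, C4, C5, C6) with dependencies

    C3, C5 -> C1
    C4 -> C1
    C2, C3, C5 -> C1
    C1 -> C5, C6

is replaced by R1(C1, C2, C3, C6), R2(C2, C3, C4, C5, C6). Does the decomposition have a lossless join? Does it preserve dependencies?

lossy and not dependency-preserving

Lossless test: (C2, C3, C6)⁺ = {C2, C3, C6}, which is a superkey of neither fragment — lossy.
Dependency preservation: the restricted closure of {C3, C5} across the fragments never reaches {C1}, so C3, C5 → C1 cannot be enforced without a join — not preserved.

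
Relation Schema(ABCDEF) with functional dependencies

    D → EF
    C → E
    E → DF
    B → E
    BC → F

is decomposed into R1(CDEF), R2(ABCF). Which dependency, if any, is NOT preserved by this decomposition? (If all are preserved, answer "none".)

Check B → E: no single fragment contains all of {BE}, and the restricted closure of {B} across the fragments never reaches {E}.
D → EF is preserved.
C → E is preserved.
E → DF is preserved.
BC → F is preserved.

B → E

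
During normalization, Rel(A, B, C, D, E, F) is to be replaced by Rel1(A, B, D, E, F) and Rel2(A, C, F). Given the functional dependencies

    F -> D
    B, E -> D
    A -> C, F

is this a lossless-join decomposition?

Common attributes: Rel1 ∩ Rel2 = {A, F}.
Closure of {A, F}: F → D applies, adding D; A → C, F applies, adding C. So (A, F)⁺ = {A, C, D, F}.
This closure contains every attribute of Rel2, so Rel1 ∩ Rel2 → Rel2. The join is lossless.

Yes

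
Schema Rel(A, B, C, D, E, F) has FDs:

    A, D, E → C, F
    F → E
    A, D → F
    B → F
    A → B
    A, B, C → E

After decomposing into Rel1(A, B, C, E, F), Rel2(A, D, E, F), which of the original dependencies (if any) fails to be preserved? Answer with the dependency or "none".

A, D, E → C, F

Check A, D, E → C, F: no single fragment contains all of {A, C, D, E, F}, and the restricted closure of {A, D, E} across the fragments never reaches {C, F}.
F → E is preserved.
A, D → F is preserved.
B → F is preserved.
A → B is preserved.
A, B, C → E is preserved.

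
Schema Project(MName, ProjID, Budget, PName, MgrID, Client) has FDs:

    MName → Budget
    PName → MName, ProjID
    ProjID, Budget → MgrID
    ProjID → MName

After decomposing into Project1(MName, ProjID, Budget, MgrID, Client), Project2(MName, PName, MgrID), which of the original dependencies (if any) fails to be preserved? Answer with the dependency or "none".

PName → MName, ProjID

Check PName → MName, ProjID: no single fragment contains all of {MName, ProjID, PName}, and the restricted closure of {PName} across the fragments never reaches {MName, ProjID}.
MName → Budget is preserved.
ProjID, Budget → MgrID is preserved.
ProjID → MName is preserved.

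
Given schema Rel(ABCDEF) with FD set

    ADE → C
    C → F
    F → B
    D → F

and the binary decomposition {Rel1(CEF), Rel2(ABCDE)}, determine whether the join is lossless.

Common attributes: Rel1 ∩ Rel2 = {CE}.
Closure of {CE}: C → F applies, adding F; F → B applies, adding B. So (CE)⁺ = {BCEF}.
This closure contains every attribute of Rel1, so Rel1 ∩ Rel2 → Rel1. The join is lossless.

Yes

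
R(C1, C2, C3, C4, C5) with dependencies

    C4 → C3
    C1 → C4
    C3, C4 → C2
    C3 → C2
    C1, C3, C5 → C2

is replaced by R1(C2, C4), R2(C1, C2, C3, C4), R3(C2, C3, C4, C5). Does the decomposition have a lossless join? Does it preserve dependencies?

lossy but dependency-preserving

Lossless test (chase): Rows 1 and 2 agree on C4; apply C4→C3 and equate their C3 entries. No row becomes fully distinguished — the join is lossy.
Dependency preservation: C1, C3, C5 → C2 is not contained in any single fragment, but the restricted closure of its left-hand side across the fragments still reaches the right-hand side; the remaining FDs each lie inside some fragment. All dependencies are preserved.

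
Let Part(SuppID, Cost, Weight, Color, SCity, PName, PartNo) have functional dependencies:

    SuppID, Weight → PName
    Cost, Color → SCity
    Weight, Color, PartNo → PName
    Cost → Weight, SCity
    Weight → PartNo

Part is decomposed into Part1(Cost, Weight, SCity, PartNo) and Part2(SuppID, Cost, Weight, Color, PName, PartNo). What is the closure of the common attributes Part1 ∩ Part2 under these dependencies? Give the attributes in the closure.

Cost, Weight, SCity, PartNo

Part1 ∩ Part2 = {Cost, Weight, PartNo}.
Cost → Weight, SCity applies, adding SCity
Closure: {Cost, Weight, SCity, PartNo}.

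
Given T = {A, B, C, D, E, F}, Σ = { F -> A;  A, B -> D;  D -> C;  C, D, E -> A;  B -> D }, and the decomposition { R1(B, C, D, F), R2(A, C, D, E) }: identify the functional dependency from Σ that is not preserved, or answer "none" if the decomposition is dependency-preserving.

Check F → A: no single fragment contains all of {A, F}, and the restricted closure of {F} across the fragments never reaches {A}.
A, B → D is preserved.
D → C is preserved.
C, D, E → A is preserved.
B → D is preserved.

F -> A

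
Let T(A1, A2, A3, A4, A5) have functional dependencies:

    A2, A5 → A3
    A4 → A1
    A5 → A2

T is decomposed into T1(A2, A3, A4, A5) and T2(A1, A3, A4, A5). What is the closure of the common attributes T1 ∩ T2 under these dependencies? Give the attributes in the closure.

A1, A2, A3, A4, A5

T1 ∩ T2 = {A3, A4, A5}.
A4 → A1 applies, adding A1
A5 → A2 applies, adding A2
Closure: {A1, A2, A3, A4, A5}.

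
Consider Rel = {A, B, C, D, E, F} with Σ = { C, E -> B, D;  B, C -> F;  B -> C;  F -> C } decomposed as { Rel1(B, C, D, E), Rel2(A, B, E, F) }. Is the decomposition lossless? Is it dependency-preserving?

lossless but not dependency-preserving

Lossless test: (B, E)⁺ = {B, C, D, E, F}, which contains all of one fragment — lossless.
Dependency preservation: the restricted closure of {F} across the fragments never reaches {C}, so F → C cannot be enforced without a join — not preserved.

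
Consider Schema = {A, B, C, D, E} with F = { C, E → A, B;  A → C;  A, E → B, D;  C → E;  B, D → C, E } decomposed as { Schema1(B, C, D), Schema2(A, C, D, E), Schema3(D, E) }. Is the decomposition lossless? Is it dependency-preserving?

lossless and dependency-preserving

Lossless test (chase): Rows 1 and 2 agree on C; apply C→E and equate their E entries. Rows 1 and 2 agree on C, E; apply C, E→A, B and equate their A, B entries. Row 1 is now all distinguished symbols — the join is lossless.
Dependency preservation: C, E → A, B; A, E → B, D; B, D → C, E are not contained in any single fragment, but the restricted closure of each left-hand side across the fragments still reaches the right-hand side; the remaining FDs each lie inside some fragment. All dependencies are preserved.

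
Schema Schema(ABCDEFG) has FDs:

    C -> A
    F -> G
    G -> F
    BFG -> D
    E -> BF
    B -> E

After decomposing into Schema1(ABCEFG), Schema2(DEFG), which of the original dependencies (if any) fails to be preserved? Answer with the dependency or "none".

none

C → A lies within Schema1.
F → G lies within Schema1.
G → F lies within Schema1.
BFG → D: restricted closure across fragments reaches D.
E → BF lies within Schema1.
B → E lies within Schema1.
Every dependency is enforceable on the fragments, so the decomposition is dependency-preserving.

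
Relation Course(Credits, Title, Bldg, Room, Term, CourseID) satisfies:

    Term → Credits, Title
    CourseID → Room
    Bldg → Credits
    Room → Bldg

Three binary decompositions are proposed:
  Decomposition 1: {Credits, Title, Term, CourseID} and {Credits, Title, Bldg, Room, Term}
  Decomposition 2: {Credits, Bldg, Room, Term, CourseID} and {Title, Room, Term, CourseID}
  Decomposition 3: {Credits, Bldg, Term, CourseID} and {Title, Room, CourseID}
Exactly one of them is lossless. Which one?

Decomposition 1: common = {Credits, Title, Term}, closure = {Credits, Title, Term} → lossy.
Decomposition 2: common = {Room, Term, CourseID}, closure = {Credits, Title, Bldg, Room, Term, CourseID} → lossless.
Decomposition 3: common = {CourseID}, closure = {Credits, Bldg, Room, CourseID} → lossy.

Decomposition 2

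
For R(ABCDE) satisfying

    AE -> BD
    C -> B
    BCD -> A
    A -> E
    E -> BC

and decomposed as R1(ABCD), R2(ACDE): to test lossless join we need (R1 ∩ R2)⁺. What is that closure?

ABCDE

R1 ∩ R2 = {ACD}.
C → B applies, adding B
A → E applies, adding E
Closure: {ABCDE}.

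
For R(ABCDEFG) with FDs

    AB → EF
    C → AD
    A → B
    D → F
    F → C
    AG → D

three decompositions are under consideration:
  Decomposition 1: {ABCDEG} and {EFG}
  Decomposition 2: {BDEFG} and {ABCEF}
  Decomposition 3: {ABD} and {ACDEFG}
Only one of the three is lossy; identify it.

Decomposition 1: common = {EG}, closure = {EG} → lossy.
Decomposition 2: common = {BEF}, closure = {ABCDEF} → lossless.
Decomposition 3: common = {AD}, closure = {ABCDEF} → lossless.

Decomposition 1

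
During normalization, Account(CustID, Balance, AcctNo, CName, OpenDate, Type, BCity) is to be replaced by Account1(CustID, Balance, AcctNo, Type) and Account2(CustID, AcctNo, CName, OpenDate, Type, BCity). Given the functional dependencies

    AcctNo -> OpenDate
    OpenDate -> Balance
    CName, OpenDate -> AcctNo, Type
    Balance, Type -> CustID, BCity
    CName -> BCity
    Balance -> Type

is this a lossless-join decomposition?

Yes

Common attributes: Account1 ∩ Account2 = {CustID, AcctNo, Type}.
Closure of {CustID, AcctNo, Type}: AcctNo → OpenDate applies, adding OpenDate; OpenDate → Balance applies, adding Balance; Balance, Type → CustID, BCity applies, adding BCity. So (CustID, AcctNo, Type)⁺ = {CustID, Balance, AcctNo, OpenDate, Type, BCity}.
This closure contains every attribute of Account1, so Account1 ∩ Account2 → Account1. The join is lossless.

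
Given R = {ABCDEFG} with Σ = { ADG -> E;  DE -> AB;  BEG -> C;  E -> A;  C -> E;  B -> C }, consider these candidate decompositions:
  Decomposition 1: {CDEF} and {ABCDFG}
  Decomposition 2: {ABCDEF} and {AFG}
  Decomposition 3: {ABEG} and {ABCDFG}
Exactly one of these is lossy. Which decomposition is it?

Decomposition 2

Decomposition 1: common = {CDF}, closure = {ABCDEF} → lossless.
Decomposition 2: common = {AF}, closure = {AF} → lossy.
Decomposition 3: common = {ABG}, closure = {ABCEG} → lossless.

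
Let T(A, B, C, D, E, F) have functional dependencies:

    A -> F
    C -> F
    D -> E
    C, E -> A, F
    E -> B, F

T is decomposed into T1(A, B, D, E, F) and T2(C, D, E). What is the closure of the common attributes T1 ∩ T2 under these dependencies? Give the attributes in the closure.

T1 ∩ T2 = {D, E}.
E → B, F applies, adding B, F
Closure: {B, D, E, F}.

B, D, E, F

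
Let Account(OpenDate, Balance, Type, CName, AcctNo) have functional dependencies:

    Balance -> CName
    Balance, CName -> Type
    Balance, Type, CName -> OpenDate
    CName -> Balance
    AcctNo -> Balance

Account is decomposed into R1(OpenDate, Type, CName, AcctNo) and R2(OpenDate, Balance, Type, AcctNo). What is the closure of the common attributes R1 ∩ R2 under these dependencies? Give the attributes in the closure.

OpenDate, Balance, Type, CName, AcctNo

R1 ∩ R2 = {OpenDate, Type, AcctNo}.
AcctNo → Balance applies, adding Balance
Balance → CName applies, adding CName
Closure: {OpenDate, Balance, Type, CName, AcctNo}.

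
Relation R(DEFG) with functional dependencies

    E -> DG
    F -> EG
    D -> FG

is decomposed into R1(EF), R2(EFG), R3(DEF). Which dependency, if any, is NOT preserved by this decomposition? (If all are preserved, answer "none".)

E → DG: restricted closure across fragments reaches DG.
F → EG lies within R2.
D → FG: restricted closure across fragments reaches FG.
Every dependency is enforceable on the fragments, so the decomposition is dependency-preserving.

none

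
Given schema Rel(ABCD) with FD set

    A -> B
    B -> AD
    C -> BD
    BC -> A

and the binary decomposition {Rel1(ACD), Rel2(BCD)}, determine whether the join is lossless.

Common attributes: Rel1 ∩ Rel2 = {CD}.
Closure of {CD}: C → BD applies, adding B; BC → A applies, adding A. So (CD)⁺ = {ABCD}.
This closure contains every attribute of Rel1, so Rel1 ∩ Rel2 → Rel1. The join is lossless.

Yes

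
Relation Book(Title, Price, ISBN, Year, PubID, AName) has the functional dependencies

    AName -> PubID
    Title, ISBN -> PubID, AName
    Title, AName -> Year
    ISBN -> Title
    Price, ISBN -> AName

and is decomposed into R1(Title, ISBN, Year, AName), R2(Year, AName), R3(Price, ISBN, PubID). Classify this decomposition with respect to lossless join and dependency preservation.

lossless but not dependency-preserving

Lossless test (chase): Rows 1 and 2 agree on AName; apply AName→PubID and equate their PubID entries. Rows 1 and 3 agree on ISBN; apply ISBN→Title and equate their Title entries. Rows 1 and 3 agree on Title, ISBN; apply Title, ISBN→PubID, AName and equate their PubID, AName entries. Rows 1 and 3 agree on Title, AName; apply Title, AName→Year and equate their Year entries. Row 3 is now all distinguished symbols — the join is lossless.
Dependency preservation: the restricted closure of {AName} across the fragments never reaches {PubID}, so AName → PubID cannot be enforced without a join — not preserved.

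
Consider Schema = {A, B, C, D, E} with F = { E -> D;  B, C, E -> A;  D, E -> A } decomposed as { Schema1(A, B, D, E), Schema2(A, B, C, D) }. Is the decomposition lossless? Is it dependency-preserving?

Lossless test: (A, B, D)⁺ = {A, B, D}, which is a superkey of neither fragment — lossy.
Dependency preservation: B, C, E → A is not contained in any single fragment, but the restricted closure of its left-hand side across the fragments still reaches the right-hand side; the remaining FDs each lie inside some fragment. All dependencies are preserved.

lossy but dependency-preserving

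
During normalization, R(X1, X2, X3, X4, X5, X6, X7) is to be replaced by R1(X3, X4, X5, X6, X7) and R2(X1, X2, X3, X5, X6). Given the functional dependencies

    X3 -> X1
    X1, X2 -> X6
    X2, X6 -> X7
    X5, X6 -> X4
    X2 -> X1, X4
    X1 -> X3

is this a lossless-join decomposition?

Common attributes: R1 ∩ R2 = {X3, X5, X6}.
Closure of {X3, X5, X6}: X3 → X1 applies, adding X1; X5, X6 → X4 applies, adding X4. So (X3, X5, X6)⁺ = {X1, X3, X4, X5, X6}.
The closure contains neither all of R1 = {X3, X4, X5, X6, X7} nor all of R2 = {X1, X2, X3, X5, X6}, so the common attributes are not a superkey of either fragment. The join is lossy.

No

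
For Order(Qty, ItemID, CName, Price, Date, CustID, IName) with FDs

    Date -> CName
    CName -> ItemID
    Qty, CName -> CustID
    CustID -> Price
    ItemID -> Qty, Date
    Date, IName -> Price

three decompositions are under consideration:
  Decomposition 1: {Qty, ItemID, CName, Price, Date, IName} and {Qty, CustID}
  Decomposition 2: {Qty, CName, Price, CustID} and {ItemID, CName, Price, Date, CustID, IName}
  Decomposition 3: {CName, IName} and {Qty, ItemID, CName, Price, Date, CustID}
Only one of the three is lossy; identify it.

Decomposition 1

Decomposition 1: common = {Qty}, closure = {Qty} → lossy.
Decomposition 2: common = {CName, Price, CustID}, closure = {Qty, ItemID, CName, Price, Date, CustID} → lossless.
Decomposition 3: common = {CName}, closure = {Qty, ItemID, CName, Price, Date, CustID} → lossless.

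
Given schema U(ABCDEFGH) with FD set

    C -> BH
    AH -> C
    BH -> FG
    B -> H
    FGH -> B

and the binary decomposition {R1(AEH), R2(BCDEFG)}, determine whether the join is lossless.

Common attributes: R1 ∩ R2 = {E}.
No dependency enlarges {E}, so (E)⁺ = {E}.
The closure contains neither all of R1 = {AEH} nor all of R2 = {BCDEFG}, so the common attributes are not a superkey of either fragment. The join is lossy.

No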